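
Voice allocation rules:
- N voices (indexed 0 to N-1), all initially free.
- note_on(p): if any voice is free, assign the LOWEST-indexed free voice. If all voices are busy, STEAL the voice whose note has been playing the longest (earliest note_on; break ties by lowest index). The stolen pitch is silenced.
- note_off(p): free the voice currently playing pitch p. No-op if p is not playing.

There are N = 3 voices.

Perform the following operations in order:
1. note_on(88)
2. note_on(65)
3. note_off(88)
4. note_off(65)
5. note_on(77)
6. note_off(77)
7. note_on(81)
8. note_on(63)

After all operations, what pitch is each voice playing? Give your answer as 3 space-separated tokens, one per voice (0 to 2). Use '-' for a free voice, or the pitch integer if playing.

Op 1: note_on(88): voice 0 is free -> assigned | voices=[88 - -]
Op 2: note_on(65): voice 1 is free -> assigned | voices=[88 65 -]
Op 3: note_off(88): free voice 0 | voices=[- 65 -]
Op 4: note_off(65): free voice 1 | voices=[- - -]
Op 5: note_on(77): voice 0 is free -> assigned | voices=[77 - -]
Op 6: note_off(77): free voice 0 | voices=[- - -]
Op 7: note_on(81): voice 0 is free -> assigned | voices=[81 - -]
Op 8: note_on(63): voice 1 is free -> assigned | voices=[81 63 -]

Answer: 81 63 -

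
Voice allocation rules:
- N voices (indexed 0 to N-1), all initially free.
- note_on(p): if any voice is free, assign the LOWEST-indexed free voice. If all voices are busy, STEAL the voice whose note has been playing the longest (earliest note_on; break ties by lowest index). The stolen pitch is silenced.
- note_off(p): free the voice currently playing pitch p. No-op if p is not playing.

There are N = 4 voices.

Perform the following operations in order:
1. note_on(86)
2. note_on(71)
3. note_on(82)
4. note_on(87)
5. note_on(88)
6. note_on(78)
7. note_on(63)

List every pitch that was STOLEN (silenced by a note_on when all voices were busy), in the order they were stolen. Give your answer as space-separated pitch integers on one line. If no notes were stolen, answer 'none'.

Op 1: note_on(86): voice 0 is free -> assigned | voices=[86 - - -]
Op 2: note_on(71): voice 1 is free -> assigned | voices=[86 71 - -]
Op 3: note_on(82): voice 2 is free -> assigned | voices=[86 71 82 -]
Op 4: note_on(87): voice 3 is free -> assigned | voices=[86 71 82 87]
Op 5: note_on(88): all voices busy, STEAL voice 0 (pitch 86, oldest) -> assign | voices=[88 71 82 87]
Op 6: note_on(78): all voices busy, STEAL voice 1 (pitch 71, oldest) -> assign | voices=[88 78 82 87]
Op 7: note_on(63): all voices busy, STEAL voice 2 (pitch 82, oldest) -> assign | voices=[88 78 63 87]

Answer: 86 71 82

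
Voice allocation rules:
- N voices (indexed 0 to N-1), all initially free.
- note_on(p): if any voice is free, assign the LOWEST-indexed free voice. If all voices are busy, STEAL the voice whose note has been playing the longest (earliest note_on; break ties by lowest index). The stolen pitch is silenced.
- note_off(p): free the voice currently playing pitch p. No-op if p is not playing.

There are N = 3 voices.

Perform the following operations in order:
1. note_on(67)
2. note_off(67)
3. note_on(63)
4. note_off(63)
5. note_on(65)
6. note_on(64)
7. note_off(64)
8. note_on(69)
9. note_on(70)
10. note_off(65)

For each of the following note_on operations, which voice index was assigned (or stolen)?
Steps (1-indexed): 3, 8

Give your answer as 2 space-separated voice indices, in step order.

Op 1: note_on(67): voice 0 is free -> assigned | voices=[67 - -]
Op 2: note_off(67): free voice 0 | voices=[- - -]
Op 3: note_on(63): voice 0 is free -> assigned | voices=[63 - -]
Op 4: note_off(63): free voice 0 | voices=[- - -]
Op 5: note_on(65): voice 0 is free -> assigned | voices=[65 - -]
Op 6: note_on(64): voice 1 is free -> assigned | voices=[65 64 -]
Op 7: note_off(64): free voice 1 | voices=[65 - -]
Op 8: note_on(69): voice 1 is free -> assigned | voices=[65 69 -]
Op 9: note_on(70): voice 2 is free -> assigned | voices=[65 69 70]
Op 10: note_off(65): free voice 0 | voices=[- 69 70]

Answer: 0 1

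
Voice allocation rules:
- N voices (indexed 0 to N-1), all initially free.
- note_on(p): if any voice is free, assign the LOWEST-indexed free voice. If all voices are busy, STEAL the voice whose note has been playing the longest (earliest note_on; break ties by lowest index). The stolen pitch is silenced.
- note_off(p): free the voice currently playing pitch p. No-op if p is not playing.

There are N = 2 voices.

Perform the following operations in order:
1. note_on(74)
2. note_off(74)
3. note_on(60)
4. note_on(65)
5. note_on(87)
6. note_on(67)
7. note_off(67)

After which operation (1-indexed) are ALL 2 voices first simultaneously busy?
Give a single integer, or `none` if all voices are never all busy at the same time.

Op 1: note_on(74): voice 0 is free -> assigned | voices=[74 -]
Op 2: note_off(74): free voice 0 | voices=[- -]
Op 3: note_on(60): voice 0 is free -> assigned | voices=[60 -]
Op 4: note_on(65): voice 1 is free -> assigned | voices=[60 65]
Op 5: note_on(87): all voices busy, STEAL voice 0 (pitch 60, oldest) -> assign | voices=[87 65]
Op 6: note_on(67): all voices busy, STEAL voice 1 (pitch 65, oldest) -> assign | voices=[87 67]
Op 7: note_off(67): free voice 1 | voices=[87 -]

Answer: 4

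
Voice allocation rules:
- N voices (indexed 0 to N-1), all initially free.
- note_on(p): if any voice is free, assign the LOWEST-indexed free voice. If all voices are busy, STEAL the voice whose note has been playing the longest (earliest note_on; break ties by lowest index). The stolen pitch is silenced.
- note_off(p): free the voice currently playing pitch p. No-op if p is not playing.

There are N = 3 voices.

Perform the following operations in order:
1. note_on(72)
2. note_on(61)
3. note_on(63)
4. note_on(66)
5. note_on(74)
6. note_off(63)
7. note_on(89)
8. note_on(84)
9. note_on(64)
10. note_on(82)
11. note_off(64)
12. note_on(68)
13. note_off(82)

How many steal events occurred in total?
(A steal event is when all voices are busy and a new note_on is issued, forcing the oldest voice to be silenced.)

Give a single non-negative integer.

Answer: 5

Derivation:
Op 1: note_on(72): voice 0 is free -> assigned | voices=[72 - -]
Op 2: note_on(61): voice 1 is free -> assigned | voices=[72 61 -]
Op 3: note_on(63): voice 2 is free -> assigned | voices=[72 61 63]
Op 4: note_on(66): all voices busy, STEAL voice 0 (pitch 72, oldest) -> assign | voices=[66 61 63]
Op 5: note_on(74): all voices busy, STEAL voice 1 (pitch 61, oldest) -> assign | voices=[66 74 63]
Op 6: note_off(63): free voice 2 | voices=[66 74 -]
Op 7: note_on(89): voice 2 is free -> assigned | voices=[66 74 89]
Op 8: note_on(84): all voices busy, STEAL voice 0 (pitch 66, oldest) -> assign | voices=[84 74 89]
Op 9: note_on(64): all voices busy, STEAL voice 1 (pitch 74, oldest) -> assign | voices=[84 64 89]
Op 10: note_on(82): all voices busy, STEAL voice 2 (pitch 89, oldest) -> assign | voices=[84 64 82]
Op 11: note_off(64): free voice 1 | voices=[84 - 82]
Op 12: note_on(68): voice 1 is free -> assigned | voices=[84 68 82]
Op 13: note_off(82): free voice 2 | voices=[84 68 -]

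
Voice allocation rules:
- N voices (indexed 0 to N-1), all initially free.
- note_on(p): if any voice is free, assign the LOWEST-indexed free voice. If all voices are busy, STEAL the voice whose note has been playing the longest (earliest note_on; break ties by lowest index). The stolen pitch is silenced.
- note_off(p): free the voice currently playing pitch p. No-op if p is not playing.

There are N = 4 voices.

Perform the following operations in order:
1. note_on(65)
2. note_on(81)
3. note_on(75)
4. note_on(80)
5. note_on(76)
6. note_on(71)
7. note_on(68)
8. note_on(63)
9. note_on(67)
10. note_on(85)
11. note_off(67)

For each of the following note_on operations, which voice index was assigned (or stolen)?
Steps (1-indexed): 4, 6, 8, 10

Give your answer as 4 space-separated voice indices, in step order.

Answer: 3 1 3 1

Derivation:
Op 1: note_on(65): voice 0 is free -> assigned | voices=[65 - - -]
Op 2: note_on(81): voice 1 is free -> assigned | voices=[65 81 - -]
Op 3: note_on(75): voice 2 is free -> assigned | voices=[65 81 75 -]
Op 4: note_on(80): voice 3 is free -> assigned | voices=[65 81 75 80]
Op 5: note_on(76): all voices busy, STEAL voice 0 (pitch 65, oldest) -> assign | voices=[76 81 75 80]
Op 6: note_on(71): all voices busy, STEAL voice 1 (pitch 81, oldest) -> assign | voices=[76 71 75 80]
Op 7: note_on(68): all voices busy, STEAL voice 2 (pitch 75, oldest) -> assign | voices=[76 71 68 80]
Op 8: note_on(63): all voices busy, STEAL voice 3 (pitch 80, oldest) -> assign | voices=[76 71 68 63]
Op 9: note_on(67): all voices busy, STEAL voice 0 (pitch 76, oldest) -> assign | voices=[67 71 68 63]
Op 10: note_on(85): all voices busy, STEAL voice 1 (pitch 71, oldest) -> assign | voices=[67 85 68 63]
Op 11: note_off(67): free voice 0 | voices=[- 85 68 63]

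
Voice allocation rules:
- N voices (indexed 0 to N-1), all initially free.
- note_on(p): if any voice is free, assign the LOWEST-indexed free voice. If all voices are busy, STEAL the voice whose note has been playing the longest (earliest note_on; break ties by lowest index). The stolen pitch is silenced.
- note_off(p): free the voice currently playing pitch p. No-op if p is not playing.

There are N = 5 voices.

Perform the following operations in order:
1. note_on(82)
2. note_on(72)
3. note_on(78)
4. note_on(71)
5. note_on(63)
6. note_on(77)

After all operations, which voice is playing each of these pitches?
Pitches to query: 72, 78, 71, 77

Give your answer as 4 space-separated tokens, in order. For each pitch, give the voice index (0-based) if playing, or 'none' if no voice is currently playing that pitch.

Op 1: note_on(82): voice 0 is free -> assigned | voices=[82 - - - -]
Op 2: note_on(72): voice 1 is free -> assigned | voices=[82 72 - - -]
Op 3: note_on(78): voice 2 is free -> assigned | voices=[82 72 78 - -]
Op 4: note_on(71): voice 3 is free -> assigned | voices=[82 72 78 71 -]
Op 5: note_on(63): voice 4 is free -> assigned | voices=[82 72 78 71 63]
Op 6: note_on(77): all voices busy, STEAL voice 0 (pitch 82, oldest) -> assign | voices=[77 72 78 71 63]

Answer: 1 2 3 0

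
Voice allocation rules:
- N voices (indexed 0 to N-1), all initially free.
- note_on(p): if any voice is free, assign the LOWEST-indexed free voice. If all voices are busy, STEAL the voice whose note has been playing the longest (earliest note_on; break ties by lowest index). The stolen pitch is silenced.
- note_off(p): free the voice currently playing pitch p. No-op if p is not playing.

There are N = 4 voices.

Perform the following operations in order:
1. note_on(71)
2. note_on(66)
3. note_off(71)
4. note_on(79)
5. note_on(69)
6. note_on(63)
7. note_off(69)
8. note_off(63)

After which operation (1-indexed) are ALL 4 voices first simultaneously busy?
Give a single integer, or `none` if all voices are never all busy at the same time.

Answer: 6

Derivation:
Op 1: note_on(71): voice 0 is free -> assigned | voices=[71 - - -]
Op 2: note_on(66): voice 1 is free -> assigned | voices=[71 66 - -]
Op 3: note_off(71): free voice 0 | voices=[- 66 - -]
Op 4: note_on(79): voice 0 is free -> assigned | voices=[79 66 - -]
Op 5: note_on(69): voice 2 is free -> assigned | voices=[79 66 69 -]
Op 6: note_on(63): voice 3 is free -> assigned | voices=[79 66 69 63]
Op 7: note_off(69): free voice 2 | voices=[79 66 - 63]
Op 8: note_off(63): free voice 3 | voices=[79 66 - -]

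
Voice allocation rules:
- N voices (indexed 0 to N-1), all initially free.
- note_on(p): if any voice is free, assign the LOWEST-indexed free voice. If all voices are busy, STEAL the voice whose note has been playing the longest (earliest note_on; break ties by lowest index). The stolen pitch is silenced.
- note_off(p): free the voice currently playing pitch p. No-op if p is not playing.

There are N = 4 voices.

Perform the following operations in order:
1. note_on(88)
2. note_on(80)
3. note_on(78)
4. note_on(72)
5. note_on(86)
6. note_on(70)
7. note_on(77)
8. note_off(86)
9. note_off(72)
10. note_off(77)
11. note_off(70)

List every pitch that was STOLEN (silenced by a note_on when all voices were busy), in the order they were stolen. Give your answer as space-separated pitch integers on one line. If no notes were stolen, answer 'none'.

Op 1: note_on(88): voice 0 is free -> assigned | voices=[88 - - -]
Op 2: note_on(80): voice 1 is free -> assigned | voices=[88 80 - -]
Op 3: note_on(78): voice 2 is free -> assigned | voices=[88 80 78 -]
Op 4: note_on(72): voice 3 is free -> assigned | voices=[88 80 78 72]
Op 5: note_on(86): all voices busy, STEAL voice 0 (pitch 88, oldest) -> assign | voices=[86 80 78 72]
Op 6: note_on(70): all voices busy, STEAL voice 1 (pitch 80, oldest) -> assign | voices=[86 70 78 72]
Op 7: note_on(77): all voices busy, STEAL voice 2 (pitch 78, oldest) -> assign | voices=[86 70 77 72]
Op 8: note_off(86): free voice 0 | voices=[- 70 77 72]
Op 9: note_off(72): free voice 3 | voices=[- 70 77 -]
Op 10: note_off(77): free voice 2 | voices=[- 70 - -]
Op 11: note_off(70): free voice 1 | voices=[- - - -]

Answer: 88 80 78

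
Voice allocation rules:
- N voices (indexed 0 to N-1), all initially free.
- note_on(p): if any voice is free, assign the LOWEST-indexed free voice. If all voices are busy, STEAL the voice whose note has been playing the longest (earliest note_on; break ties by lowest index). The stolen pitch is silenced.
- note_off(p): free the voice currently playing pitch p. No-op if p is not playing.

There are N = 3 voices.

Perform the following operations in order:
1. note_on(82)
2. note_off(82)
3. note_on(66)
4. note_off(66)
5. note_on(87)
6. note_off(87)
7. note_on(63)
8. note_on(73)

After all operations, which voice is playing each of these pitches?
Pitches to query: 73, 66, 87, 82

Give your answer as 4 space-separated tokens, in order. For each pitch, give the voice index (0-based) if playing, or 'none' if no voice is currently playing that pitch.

Answer: 1 none none none

Derivation:
Op 1: note_on(82): voice 0 is free -> assigned | voices=[82 - -]
Op 2: note_off(82): free voice 0 | voices=[- - -]
Op 3: note_on(66): voice 0 is free -> assigned | voices=[66 - -]
Op 4: note_off(66): free voice 0 | voices=[- - -]
Op 5: note_on(87): voice 0 is free -> assigned | voices=[87 - -]
Op 6: note_off(87): free voice 0 | voices=[- - -]
Op 7: note_on(63): voice 0 is free -> assigned | voices=[63 - -]
Op 8: note_on(73): voice 1 is free -> assigned | voices=[63 73 -]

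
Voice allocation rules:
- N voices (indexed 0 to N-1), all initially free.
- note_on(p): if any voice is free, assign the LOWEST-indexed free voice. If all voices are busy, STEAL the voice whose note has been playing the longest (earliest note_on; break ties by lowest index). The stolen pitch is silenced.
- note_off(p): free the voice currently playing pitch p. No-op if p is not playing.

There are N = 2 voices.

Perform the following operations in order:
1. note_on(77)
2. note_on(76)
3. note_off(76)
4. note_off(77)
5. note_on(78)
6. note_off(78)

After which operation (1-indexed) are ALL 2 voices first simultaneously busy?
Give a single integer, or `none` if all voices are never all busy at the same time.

Op 1: note_on(77): voice 0 is free -> assigned | voices=[77 -]
Op 2: note_on(76): voice 1 is free -> assigned | voices=[77 76]
Op 3: note_off(76): free voice 1 | voices=[77 -]
Op 4: note_off(77): free voice 0 | voices=[- -]
Op 5: note_on(78): voice 0 is free -> assigned | voices=[78 -]
Op 6: note_off(78): free voice 0 | voices=[- -]

Answer: 2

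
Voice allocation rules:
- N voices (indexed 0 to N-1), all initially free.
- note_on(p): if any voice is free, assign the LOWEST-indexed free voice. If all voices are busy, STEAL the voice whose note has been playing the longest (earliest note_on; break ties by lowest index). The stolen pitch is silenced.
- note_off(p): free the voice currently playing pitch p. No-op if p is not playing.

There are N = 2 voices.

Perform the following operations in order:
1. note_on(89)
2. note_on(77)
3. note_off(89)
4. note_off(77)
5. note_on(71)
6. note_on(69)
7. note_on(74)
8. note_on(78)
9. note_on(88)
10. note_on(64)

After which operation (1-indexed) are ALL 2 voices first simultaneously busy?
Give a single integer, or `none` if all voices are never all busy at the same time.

Answer: 2

Derivation:
Op 1: note_on(89): voice 0 is free -> assigned | voices=[89 -]
Op 2: note_on(77): voice 1 is free -> assigned | voices=[89 77]
Op 3: note_off(89): free voice 0 | voices=[- 77]
Op 4: note_off(77): free voice 1 | voices=[- -]
Op 5: note_on(71): voice 0 is free -> assigned | voices=[71 -]
Op 6: note_on(69): voice 1 is free -> assigned | voices=[71 69]
Op 7: note_on(74): all voices busy, STEAL voice 0 (pitch 71, oldest) -> assign | voices=[74 69]
Op 8: note_on(78): all voices busy, STEAL voice 1 (pitch 69, oldest) -> assign | voices=[74 78]
Op 9: note_on(88): all voices busy, STEAL voice 0 (pitch 74, oldest) -> assign | voices=[88 78]
Op 10: note_on(64): all voices busy, STEAL voice 1 (pitch 78, oldest) -> assign | voices=[88 64]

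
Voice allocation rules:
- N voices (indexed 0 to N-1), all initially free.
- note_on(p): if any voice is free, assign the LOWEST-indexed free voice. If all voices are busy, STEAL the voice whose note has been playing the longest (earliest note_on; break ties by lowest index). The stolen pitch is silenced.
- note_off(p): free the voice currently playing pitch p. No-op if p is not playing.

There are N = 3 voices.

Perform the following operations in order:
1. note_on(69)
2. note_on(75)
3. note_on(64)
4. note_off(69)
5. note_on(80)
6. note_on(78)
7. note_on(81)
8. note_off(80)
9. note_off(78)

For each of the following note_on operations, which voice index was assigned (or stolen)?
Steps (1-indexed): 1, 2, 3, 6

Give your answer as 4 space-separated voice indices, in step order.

Answer: 0 1 2 1

Derivation:
Op 1: note_on(69): voice 0 is free -> assigned | voices=[69 - -]
Op 2: note_on(75): voice 1 is free -> assigned | voices=[69 75 -]
Op 3: note_on(64): voice 2 is free -> assigned | voices=[69 75 64]
Op 4: note_off(69): free voice 0 | voices=[- 75 64]
Op 5: note_on(80): voice 0 is free -> assigned | voices=[80 75 64]
Op 6: note_on(78): all voices busy, STEAL voice 1 (pitch 75, oldest) -> assign | voices=[80 78 64]
Op 7: note_on(81): all voices busy, STEAL voice 2 (pitch 64, oldest) -> assign | voices=[80 78 81]
Op 8: note_off(80): free voice 0 | voices=[- 78 81]
Op 9: note_off(78): free voice 1 | voices=[- - 81]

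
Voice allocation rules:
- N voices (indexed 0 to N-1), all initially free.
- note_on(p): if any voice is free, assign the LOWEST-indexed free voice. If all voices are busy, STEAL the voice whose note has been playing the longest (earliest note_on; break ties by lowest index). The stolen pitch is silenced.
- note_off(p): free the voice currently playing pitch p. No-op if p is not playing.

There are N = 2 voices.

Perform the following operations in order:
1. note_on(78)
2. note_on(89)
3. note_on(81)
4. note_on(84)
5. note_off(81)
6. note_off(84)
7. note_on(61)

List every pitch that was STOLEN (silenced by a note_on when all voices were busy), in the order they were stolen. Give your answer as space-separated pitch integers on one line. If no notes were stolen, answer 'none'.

Answer: 78 89

Derivation:
Op 1: note_on(78): voice 0 is free -> assigned | voices=[78 -]
Op 2: note_on(89): voice 1 is free -> assigned | voices=[78 89]
Op 3: note_on(81): all voices busy, STEAL voice 0 (pitch 78, oldest) -> assign | voices=[81 89]
Op 4: note_on(84): all voices busy, STEAL voice 1 (pitch 89, oldest) -> assign | voices=[81 84]
Op 5: note_off(81): free voice 0 | voices=[- 84]
Op 6: note_off(84): free voice 1 | voices=[- -]
Op 7: note_on(61): voice 0 is free -> assigned | voices=[61 -]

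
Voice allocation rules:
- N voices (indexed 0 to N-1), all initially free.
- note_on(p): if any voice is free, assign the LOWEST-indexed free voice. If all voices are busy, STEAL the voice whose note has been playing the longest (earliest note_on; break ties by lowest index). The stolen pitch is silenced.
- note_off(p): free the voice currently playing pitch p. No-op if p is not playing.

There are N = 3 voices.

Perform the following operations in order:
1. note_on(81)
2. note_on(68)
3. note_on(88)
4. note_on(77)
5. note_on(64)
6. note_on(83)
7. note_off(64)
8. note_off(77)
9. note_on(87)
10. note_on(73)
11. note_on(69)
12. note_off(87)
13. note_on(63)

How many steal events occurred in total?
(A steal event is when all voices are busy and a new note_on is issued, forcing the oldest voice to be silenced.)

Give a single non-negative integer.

Answer: 4

Derivation:
Op 1: note_on(81): voice 0 is free -> assigned | voices=[81 - -]
Op 2: note_on(68): voice 1 is free -> assigned | voices=[81 68 -]
Op 3: note_on(88): voice 2 is free -> assigned | voices=[81 68 88]
Op 4: note_on(77): all voices busy, STEAL voice 0 (pitch 81, oldest) -> assign | voices=[77 68 88]
Op 5: note_on(64): all voices busy, STEAL voice 1 (pitch 68, oldest) -> assign | voices=[77 64 88]
Op 6: note_on(83): all voices busy, STEAL voice 2 (pitch 88, oldest) -> assign | voices=[77 64 83]
Op 7: note_off(64): free voice 1 | voices=[77 - 83]
Op 8: note_off(77): free voice 0 | voices=[- - 83]
Op 9: note_on(87): voice 0 is free -> assigned | voices=[87 - 83]
Op 10: note_on(73): voice 1 is free -> assigned | voices=[87 73 83]
Op 11: note_on(69): all voices busy, STEAL voice 2 (pitch 83, oldest) -> assign | voices=[87 73 69]
Op 12: note_off(87): free voice 0 | voices=[- 73 69]
Op 13: note_on(63): voice 0 is free -> assigned | voices=[63 73 69]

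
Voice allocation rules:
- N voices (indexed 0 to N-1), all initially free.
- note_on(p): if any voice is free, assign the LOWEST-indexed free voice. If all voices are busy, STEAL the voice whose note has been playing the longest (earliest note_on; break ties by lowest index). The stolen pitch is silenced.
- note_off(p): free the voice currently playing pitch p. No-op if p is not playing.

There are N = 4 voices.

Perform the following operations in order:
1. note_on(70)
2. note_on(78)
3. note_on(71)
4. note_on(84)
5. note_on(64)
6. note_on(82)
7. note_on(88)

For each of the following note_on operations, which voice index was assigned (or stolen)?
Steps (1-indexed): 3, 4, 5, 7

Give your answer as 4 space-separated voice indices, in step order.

Op 1: note_on(70): voice 0 is free -> assigned | voices=[70 - - -]
Op 2: note_on(78): voice 1 is free -> assigned | voices=[70 78 - -]
Op 3: note_on(71): voice 2 is free -> assigned | voices=[70 78 71 -]
Op 4: note_on(84): voice 3 is free -> assigned | voices=[70 78 71 84]
Op 5: note_on(64): all voices busy, STEAL voice 0 (pitch 70, oldest) -> assign | voices=[64 78 71 84]
Op 6: note_on(82): all voices busy, STEAL voice 1 (pitch 78, oldest) -> assign | voices=[64 82 71 84]
Op 7: note_on(88): all voices busy, STEAL voice 2 (pitch 71, oldest) -> assign | voices=[64 82 88 84]

Answer: 2 3 0 2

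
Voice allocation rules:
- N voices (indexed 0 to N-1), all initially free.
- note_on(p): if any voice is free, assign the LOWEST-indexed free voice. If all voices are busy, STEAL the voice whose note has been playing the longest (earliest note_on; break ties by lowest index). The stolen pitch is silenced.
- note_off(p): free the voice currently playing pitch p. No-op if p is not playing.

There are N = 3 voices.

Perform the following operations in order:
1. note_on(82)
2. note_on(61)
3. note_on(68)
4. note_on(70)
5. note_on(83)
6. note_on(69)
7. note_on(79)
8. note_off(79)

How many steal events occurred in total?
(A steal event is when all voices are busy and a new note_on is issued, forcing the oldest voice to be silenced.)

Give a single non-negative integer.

Op 1: note_on(82): voice 0 is free -> assigned | voices=[82 - -]
Op 2: note_on(61): voice 1 is free -> assigned | voices=[82 61 -]
Op 3: note_on(68): voice 2 is free -> assigned | voices=[82 61 68]
Op 4: note_on(70): all voices busy, STEAL voice 0 (pitch 82, oldest) -> assign | voices=[70 61 68]
Op 5: note_on(83): all voices busy, STEAL voice 1 (pitch 61, oldest) -> assign | voices=[70 83 68]
Op 6: note_on(69): all voices busy, STEAL voice 2 (pitch 68, oldest) -> assign | voices=[70 83 69]
Op 7: note_on(79): all voices busy, STEAL voice 0 (pitch 70, oldest) -> assign | voices=[79 83 69]
Op 8: note_off(79): free voice 0 | voices=[- 83 69]

Answer: 4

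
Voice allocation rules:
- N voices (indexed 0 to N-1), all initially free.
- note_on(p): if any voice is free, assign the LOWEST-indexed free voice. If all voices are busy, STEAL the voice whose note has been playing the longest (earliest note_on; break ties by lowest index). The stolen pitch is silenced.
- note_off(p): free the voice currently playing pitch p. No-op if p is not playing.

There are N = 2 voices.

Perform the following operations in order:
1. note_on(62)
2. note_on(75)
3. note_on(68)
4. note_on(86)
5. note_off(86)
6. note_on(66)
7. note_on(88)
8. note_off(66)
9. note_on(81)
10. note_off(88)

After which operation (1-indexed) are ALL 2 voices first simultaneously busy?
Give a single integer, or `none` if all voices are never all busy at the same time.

Op 1: note_on(62): voice 0 is free -> assigned | voices=[62 -]
Op 2: note_on(75): voice 1 is free -> assigned | voices=[62 75]
Op 3: note_on(68): all voices busy, STEAL voice 0 (pitch 62, oldest) -> assign | voices=[68 75]
Op 4: note_on(86): all voices busy, STEAL voice 1 (pitch 75, oldest) -> assign | voices=[68 86]
Op 5: note_off(86): free voice 1 | voices=[68 -]
Op 6: note_on(66): voice 1 is free -> assigned | voices=[68 66]
Op 7: note_on(88): all voices busy, STEAL voice 0 (pitch 68, oldest) -> assign | voices=[88 66]
Op 8: note_off(66): free voice 1 | voices=[88 -]
Op 9: note_on(81): voice 1 is free -> assigned | voices=[88 81]
Op 10: note_off(88): free voice 0 | voices=[- 81]

Answer: 2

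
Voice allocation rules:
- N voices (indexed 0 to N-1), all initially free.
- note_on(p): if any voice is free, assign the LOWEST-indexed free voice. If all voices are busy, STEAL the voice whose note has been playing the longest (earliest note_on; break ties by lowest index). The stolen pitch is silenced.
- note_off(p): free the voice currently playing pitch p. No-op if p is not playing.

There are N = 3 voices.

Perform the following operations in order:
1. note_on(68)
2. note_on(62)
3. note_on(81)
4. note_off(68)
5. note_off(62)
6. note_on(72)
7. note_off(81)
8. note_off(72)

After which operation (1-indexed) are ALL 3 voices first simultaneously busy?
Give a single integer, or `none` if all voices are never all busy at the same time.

Op 1: note_on(68): voice 0 is free -> assigned | voices=[68 - -]
Op 2: note_on(62): voice 1 is free -> assigned | voices=[68 62 -]
Op 3: note_on(81): voice 2 is free -> assigned | voices=[68 62 81]
Op 4: note_off(68): free voice 0 | voices=[- 62 81]
Op 5: note_off(62): free voice 1 | voices=[- - 81]
Op 6: note_on(72): voice 0 is free -> assigned | voices=[72 - 81]
Op 7: note_off(81): free voice 2 | voices=[72 - -]
Op 8: note_off(72): free voice 0 | voices=[- - -]

Answer: 3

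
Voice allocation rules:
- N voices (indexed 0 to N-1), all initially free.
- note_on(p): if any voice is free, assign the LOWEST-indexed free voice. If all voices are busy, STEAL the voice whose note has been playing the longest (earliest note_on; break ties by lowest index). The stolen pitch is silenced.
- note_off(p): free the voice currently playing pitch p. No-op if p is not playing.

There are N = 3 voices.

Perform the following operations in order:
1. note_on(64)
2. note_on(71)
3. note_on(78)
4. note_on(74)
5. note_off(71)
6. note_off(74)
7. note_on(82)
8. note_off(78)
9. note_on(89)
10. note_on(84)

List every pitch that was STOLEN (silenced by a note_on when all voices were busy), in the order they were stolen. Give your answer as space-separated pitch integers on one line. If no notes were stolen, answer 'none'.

Answer: 64

Derivation:
Op 1: note_on(64): voice 0 is free -> assigned | voices=[64 - -]
Op 2: note_on(71): voice 1 is free -> assigned | voices=[64 71 -]
Op 3: note_on(78): voice 2 is free -> assigned | voices=[64 71 78]
Op 4: note_on(74): all voices busy, STEAL voice 0 (pitch 64, oldest) -> assign | voices=[74 71 78]
Op 5: note_off(71): free voice 1 | voices=[74 - 78]
Op 6: note_off(74): free voice 0 | voices=[- - 78]
Op 7: note_on(82): voice 0 is free -> assigned | voices=[82 - 78]
Op 8: note_off(78): free voice 2 | voices=[82 - -]
Op 9: note_on(89): voice 1 is free -> assigned | voices=[82 89 -]
Op 10: note_on(84): voice 2 is free -> assigned | voices=[82 89 84]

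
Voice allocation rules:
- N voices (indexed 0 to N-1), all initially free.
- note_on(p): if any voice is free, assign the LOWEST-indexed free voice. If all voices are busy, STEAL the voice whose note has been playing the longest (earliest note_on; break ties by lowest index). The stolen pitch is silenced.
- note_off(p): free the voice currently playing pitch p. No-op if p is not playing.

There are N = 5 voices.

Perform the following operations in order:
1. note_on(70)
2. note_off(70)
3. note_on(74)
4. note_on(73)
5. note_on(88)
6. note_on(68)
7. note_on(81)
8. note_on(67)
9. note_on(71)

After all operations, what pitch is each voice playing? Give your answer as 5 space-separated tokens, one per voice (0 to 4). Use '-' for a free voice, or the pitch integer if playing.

Answer: 67 71 88 68 81

Derivation:
Op 1: note_on(70): voice 0 is free -> assigned | voices=[70 - - - -]
Op 2: note_off(70): free voice 0 | voices=[- - - - -]
Op 3: note_on(74): voice 0 is free -> assigned | voices=[74 - - - -]
Op 4: note_on(73): voice 1 is free -> assigned | voices=[74 73 - - -]
Op 5: note_on(88): voice 2 is free -> assigned | voices=[74 73 88 - -]
Op 6: note_on(68): voice 3 is free -> assigned | voices=[74 73 88 68 -]
Op 7: note_on(81): voice 4 is free -> assigned | voices=[74 73 88 68 81]
Op 8: note_on(67): all voices busy, STEAL voice 0 (pitch 74, oldest) -> assign | voices=[67 73 88 68 81]
Op 9: note_on(71): all voices busy, STEAL voice 1 (pitch 73, oldest) -> assign | voices=[67 71 88 68 81]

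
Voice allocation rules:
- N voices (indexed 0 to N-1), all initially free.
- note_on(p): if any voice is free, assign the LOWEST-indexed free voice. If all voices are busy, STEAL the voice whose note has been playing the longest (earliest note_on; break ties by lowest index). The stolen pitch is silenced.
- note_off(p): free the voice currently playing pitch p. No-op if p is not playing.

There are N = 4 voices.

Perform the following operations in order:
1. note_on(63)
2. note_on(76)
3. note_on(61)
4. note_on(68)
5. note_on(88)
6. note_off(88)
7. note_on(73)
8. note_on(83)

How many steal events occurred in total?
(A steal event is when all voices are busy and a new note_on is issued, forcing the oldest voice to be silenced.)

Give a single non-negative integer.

Answer: 2

Derivation:
Op 1: note_on(63): voice 0 is free -> assigned | voices=[63 - - -]
Op 2: note_on(76): voice 1 is free -> assigned | voices=[63 76 - -]
Op 3: note_on(61): voice 2 is free -> assigned | voices=[63 76 61 -]
Op 4: note_on(68): voice 3 is free -> assigned | voices=[63 76 61 68]
Op 5: note_on(88): all voices busy, STEAL voice 0 (pitch 63, oldest) -> assign | voices=[88 76 61 68]
Op 6: note_off(88): free voice 0 | voices=[- 76 61 68]
Op 7: note_on(73): voice 0 is free -> assigned | voices=[73 76 61 68]
Op 8: note_on(83): all voices busy, STEAL voice 1 (pitch 76, oldest) -> assign | voices=[73 83 61 68]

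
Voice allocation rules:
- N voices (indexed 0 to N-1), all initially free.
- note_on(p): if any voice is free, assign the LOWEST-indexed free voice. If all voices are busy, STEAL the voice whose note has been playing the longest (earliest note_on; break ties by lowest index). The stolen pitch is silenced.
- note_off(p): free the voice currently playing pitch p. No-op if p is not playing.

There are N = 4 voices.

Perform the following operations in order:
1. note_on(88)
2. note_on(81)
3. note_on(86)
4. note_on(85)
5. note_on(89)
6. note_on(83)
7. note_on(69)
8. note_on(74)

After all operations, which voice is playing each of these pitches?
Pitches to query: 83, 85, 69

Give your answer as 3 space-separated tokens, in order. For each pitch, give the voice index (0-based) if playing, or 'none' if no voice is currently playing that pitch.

Answer: 1 none 2

Derivation:
Op 1: note_on(88): voice 0 is free -> assigned | voices=[88 - - -]
Op 2: note_on(81): voice 1 is free -> assigned | voices=[88 81 - -]
Op 3: note_on(86): voice 2 is free -> assigned | voices=[88 81 86 -]
Op 4: note_on(85): voice 3 is free -> assigned | voices=[88 81 86 85]
Op 5: note_on(89): all voices busy, STEAL voice 0 (pitch 88, oldest) -> assign | voices=[89 81 86 85]
Op 6: note_on(83): all voices busy, STEAL voice 1 (pitch 81, oldest) -> assign | voices=[89 83 86 85]
Op 7: note_on(69): all voices busy, STEAL voice 2 (pitch 86, oldest) -> assign | voices=[89 83 69 85]
Op 8: note_on(74): all voices busy, STEAL voice 3 (pitch 85, oldest) -> assign | voices=[89 83 69 74]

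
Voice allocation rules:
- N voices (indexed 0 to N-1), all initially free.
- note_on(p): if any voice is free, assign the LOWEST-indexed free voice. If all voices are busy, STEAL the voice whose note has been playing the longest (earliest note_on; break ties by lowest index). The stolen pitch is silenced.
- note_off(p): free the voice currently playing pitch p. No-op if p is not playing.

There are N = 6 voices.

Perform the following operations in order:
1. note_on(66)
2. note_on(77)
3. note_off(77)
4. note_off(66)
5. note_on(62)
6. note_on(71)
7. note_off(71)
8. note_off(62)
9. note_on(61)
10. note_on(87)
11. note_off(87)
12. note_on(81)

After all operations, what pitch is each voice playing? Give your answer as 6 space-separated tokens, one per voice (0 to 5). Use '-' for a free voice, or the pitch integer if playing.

Answer: 61 81 - - - -

Derivation:
Op 1: note_on(66): voice 0 is free -> assigned | voices=[66 - - - - -]
Op 2: note_on(77): voice 1 is free -> assigned | voices=[66 77 - - - -]
Op 3: note_off(77): free voice 1 | voices=[66 - - - - -]
Op 4: note_off(66): free voice 0 | voices=[- - - - - -]
Op 5: note_on(62): voice 0 is free -> assigned | voices=[62 - - - - -]
Op 6: note_on(71): voice 1 is free -> assigned | voices=[62 71 - - - -]
Op 7: note_off(71): free voice 1 | voices=[62 - - - - -]
Op 8: note_off(62): free voice 0 | voices=[- - - - - -]
Op 9: note_on(61): voice 0 is free -> assigned | voices=[61 - - - - -]
Op 10: note_on(87): voice 1 is free -> assigned | voices=[61 87 - - - -]
Op 11: note_off(87): free voice 1 | voices=[61 - - - - -]
Op 12: note_on(81): voice 1 is free -> assigned | voices=[61 81 - - - -]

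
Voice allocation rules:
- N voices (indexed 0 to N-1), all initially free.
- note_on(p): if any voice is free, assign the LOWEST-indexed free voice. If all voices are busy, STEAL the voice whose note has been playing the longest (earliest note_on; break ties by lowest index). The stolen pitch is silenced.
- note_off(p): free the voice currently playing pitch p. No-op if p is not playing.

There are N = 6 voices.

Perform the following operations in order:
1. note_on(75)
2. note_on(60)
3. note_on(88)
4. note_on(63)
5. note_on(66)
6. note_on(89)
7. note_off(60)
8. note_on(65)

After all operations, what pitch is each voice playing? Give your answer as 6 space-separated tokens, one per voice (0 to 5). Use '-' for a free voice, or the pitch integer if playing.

Op 1: note_on(75): voice 0 is free -> assigned | voices=[75 - - - - -]
Op 2: note_on(60): voice 1 is free -> assigned | voices=[75 60 - - - -]
Op 3: note_on(88): voice 2 is free -> assigned | voices=[75 60 88 - - -]
Op 4: note_on(63): voice 3 is free -> assigned | voices=[75 60 88 63 - -]
Op 5: note_on(66): voice 4 is free -> assigned | voices=[75 60 88 63 66 -]
Op 6: note_on(89): voice 5 is free -> assigned | voices=[75 60 88 63 66 89]
Op 7: note_off(60): free voice 1 | voices=[75 - 88 63 66 89]
Op 8: note_on(65): voice 1 is free -> assigned | voices=[75 65 88 63 66 89]

Answer: 75 65 88 63 66 89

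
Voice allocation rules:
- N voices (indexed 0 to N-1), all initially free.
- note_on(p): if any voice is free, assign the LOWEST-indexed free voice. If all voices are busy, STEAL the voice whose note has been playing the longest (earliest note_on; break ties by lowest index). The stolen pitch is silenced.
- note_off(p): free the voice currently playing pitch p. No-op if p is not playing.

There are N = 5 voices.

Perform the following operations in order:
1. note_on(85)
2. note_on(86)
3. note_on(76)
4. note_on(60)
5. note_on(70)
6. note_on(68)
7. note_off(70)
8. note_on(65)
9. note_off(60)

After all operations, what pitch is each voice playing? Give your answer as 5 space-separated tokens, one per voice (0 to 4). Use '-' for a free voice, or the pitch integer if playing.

Answer: 68 86 76 - 65

Derivation:
Op 1: note_on(85): voice 0 is free -> assigned | voices=[85 - - - -]
Op 2: note_on(86): voice 1 is free -> assigned | voices=[85 86 - - -]
Op 3: note_on(76): voice 2 is free -> assigned | voices=[85 86 76 - -]
Op 4: note_on(60): voice 3 is free -> assigned | voices=[85 86 76 60 -]
Op 5: note_on(70): voice 4 is free -> assigned | voices=[85 86 76 60 70]
Op 6: note_on(68): all voices busy, STEAL voice 0 (pitch 85, oldest) -> assign | voices=[68 86 76 60 70]
Op 7: note_off(70): free voice 4 | voices=[68 86 76 60 -]
Op 8: note_on(65): voice 4 is free -> assigned | voices=[68 86 76 60 65]
Op 9: note_off(60): free voice 3 | voices=[68 86 76 - 65]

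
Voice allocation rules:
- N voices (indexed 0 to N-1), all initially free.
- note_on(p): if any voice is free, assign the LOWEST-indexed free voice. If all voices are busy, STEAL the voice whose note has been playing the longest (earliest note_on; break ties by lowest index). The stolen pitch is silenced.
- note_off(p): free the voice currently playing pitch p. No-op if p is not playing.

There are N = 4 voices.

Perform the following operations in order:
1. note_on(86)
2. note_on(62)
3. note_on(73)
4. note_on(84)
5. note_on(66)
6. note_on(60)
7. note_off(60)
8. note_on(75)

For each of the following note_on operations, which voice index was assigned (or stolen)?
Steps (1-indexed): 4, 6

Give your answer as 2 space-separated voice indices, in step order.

Op 1: note_on(86): voice 0 is free -> assigned | voices=[86 - - -]
Op 2: note_on(62): voice 1 is free -> assigned | voices=[86 62 - -]
Op 3: note_on(73): voice 2 is free -> assigned | voices=[86 62 73 -]
Op 4: note_on(84): voice 3 is free -> assigned | voices=[86 62 73 84]
Op 5: note_on(66): all voices busy, STEAL voice 0 (pitch 86, oldest) -> assign | voices=[66 62 73 84]
Op 6: note_on(60): all voices busy, STEAL voice 1 (pitch 62, oldest) -> assign | voices=[66 60 73 84]
Op 7: note_off(60): free voice 1 | voices=[66 - 73 84]
Op 8: note_on(75): voice 1 is free -> assigned | voices=[66 75 73 84]

Answer: 3 1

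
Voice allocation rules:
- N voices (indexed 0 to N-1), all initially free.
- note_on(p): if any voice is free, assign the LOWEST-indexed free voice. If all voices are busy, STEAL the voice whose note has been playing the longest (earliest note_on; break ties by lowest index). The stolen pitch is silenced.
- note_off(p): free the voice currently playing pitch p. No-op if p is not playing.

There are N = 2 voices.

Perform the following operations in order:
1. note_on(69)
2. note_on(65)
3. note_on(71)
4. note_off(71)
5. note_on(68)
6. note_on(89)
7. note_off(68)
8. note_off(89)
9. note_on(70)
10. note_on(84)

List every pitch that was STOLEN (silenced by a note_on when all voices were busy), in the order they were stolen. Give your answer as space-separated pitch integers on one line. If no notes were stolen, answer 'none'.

Answer: 69 65

Derivation:
Op 1: note_on(69): voice 0 is free -> assigned | voices=[69 -]
Op 2: note_on(65): voice 1 is free -> assigned | voices=[69 65]
Op 3: note_on(71): all voices busy, STEAL voice 0 (pitch 69, oldest) -> assign | voices=[71 65]
Op 4: note_off(71): free voice 0 | voices=[- 65]
Op 5: note_on(68): voice 0 is free -> assigned | voices=[68 65]
Op 6: note_on(89): all voices busy, STEAL voice 1 (pitch 65, oldest) -> assign | voices=[68 89]
Op 7: note_off(68): free voice 0 | voices=[- 89]
Op 8: note_off(89): free voice 1 | voices=[- -]
Op 9: note_on(70): voice 0 is free -> assigned | voices=[70 -]
Op 10: note_on(84): voice 1 is free -> assigned | voices=[70 84]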